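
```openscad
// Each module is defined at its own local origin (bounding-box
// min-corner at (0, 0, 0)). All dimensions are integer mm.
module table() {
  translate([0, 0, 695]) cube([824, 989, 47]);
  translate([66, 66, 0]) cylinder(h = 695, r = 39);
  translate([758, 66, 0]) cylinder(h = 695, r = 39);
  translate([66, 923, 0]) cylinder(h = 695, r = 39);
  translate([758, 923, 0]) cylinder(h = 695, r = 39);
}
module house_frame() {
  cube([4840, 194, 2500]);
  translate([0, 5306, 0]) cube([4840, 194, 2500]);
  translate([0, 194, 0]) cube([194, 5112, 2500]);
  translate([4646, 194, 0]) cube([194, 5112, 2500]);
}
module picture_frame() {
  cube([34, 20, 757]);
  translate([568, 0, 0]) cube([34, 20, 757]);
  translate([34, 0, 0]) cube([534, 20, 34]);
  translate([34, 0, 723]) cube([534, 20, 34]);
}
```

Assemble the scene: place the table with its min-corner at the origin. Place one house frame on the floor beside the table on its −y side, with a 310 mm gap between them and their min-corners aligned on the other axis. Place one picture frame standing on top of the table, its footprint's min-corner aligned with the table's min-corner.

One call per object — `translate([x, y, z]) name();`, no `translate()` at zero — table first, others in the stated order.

table();
translate([0, -5810, 0]) house_frame();
translate([0, 0, 742]) picture_frame();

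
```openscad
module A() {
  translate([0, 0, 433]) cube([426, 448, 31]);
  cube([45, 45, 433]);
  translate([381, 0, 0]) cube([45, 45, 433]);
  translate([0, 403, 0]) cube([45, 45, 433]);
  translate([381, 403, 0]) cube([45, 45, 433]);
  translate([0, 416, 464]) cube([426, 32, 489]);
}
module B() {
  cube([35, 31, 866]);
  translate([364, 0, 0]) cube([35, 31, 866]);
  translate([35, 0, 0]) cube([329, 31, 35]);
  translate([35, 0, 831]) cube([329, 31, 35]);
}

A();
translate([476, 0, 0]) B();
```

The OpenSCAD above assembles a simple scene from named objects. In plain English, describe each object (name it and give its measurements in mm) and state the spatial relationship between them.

A is a chair: 426×448 mm seat, 31 mm thick, top at z = 464 mm, on four 45 mm square corner legs flush with the seat edges. A 32 mm thick backrest slab spans the full seat width, extending 489 mm above the seat top, its back face flush with the seat's +y edge.

B is a rectangular picture frame lying in the x–z plane (depth along y). The opening is 329 mm wide (x) by 796 mm tall (z), surrounded by a border 35 mm wide on all four sides. The frame is 31 mm deep and is made of two full-height vertical stiles with two horizontal rails fitted between them.

The picture frame is on the floor beside the chair on its +x side.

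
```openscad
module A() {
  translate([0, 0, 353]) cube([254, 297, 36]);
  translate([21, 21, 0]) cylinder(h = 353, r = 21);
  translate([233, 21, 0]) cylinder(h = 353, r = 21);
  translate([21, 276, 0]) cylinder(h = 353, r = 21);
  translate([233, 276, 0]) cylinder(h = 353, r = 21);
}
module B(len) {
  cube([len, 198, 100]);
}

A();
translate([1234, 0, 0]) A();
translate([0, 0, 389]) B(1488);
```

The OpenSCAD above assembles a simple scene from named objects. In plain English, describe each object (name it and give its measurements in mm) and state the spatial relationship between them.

A is a four-legged stool. The seat is a 254×297×36 mm slab whose top surface is at z = 389 mm; four round legs, each 42 mm in diameter, run from the floor (z = 0) to the underside of the seat, each leg's axis is inset half a diameter from the nearest pair of seat edges (so the leg's bounding box is flush with the corner).

B is a rectangular beam 1488 mm long (x), 198 mm deep (y), 100 mm thick (z).

The beam spans the tops of two stools placed 980 mm apart, resting at z = 389 mm.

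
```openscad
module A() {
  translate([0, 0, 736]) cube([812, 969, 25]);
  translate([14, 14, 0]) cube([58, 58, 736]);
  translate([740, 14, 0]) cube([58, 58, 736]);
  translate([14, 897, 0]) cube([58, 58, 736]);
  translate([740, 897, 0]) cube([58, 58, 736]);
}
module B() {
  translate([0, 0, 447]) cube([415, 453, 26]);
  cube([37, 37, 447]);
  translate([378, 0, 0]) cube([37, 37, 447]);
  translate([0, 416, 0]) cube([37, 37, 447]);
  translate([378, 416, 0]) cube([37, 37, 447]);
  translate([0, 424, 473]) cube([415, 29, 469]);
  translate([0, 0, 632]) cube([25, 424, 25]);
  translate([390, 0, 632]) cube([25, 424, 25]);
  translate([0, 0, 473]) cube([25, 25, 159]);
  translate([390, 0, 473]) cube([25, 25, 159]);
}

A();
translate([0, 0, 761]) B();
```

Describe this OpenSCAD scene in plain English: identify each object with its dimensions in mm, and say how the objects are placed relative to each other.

A is a table: top 812 mm (x) × 969 mm (y), 25 mm thick, upper face at z = 761 mm, on four 58×58 mm square legs, each inset 14 mm from the nearest pair of top edges, running from z = 0 to the bottom of the top.

B is a chair. The seat is a 415×453×26 mm slab with its top at z = 473 mm, on four 37×37 mm corner legs (flush with the seat edges, standing on z = 0). A flat backrest 29 mm thick, 469 mm tall, spans the full seat width and rises from the seat top along its +y edge, rear face flush with the rear of the seat. Two armrests of 25×25 mm section run along each side from the seat's front edge to the front of the backrest, top faces 184 mm above the seat top and outer faces flush with the seat's x-edges; a 25×25 mm post under the front of each armrest stands on the seat at the front corner.

The chair is on top of the table.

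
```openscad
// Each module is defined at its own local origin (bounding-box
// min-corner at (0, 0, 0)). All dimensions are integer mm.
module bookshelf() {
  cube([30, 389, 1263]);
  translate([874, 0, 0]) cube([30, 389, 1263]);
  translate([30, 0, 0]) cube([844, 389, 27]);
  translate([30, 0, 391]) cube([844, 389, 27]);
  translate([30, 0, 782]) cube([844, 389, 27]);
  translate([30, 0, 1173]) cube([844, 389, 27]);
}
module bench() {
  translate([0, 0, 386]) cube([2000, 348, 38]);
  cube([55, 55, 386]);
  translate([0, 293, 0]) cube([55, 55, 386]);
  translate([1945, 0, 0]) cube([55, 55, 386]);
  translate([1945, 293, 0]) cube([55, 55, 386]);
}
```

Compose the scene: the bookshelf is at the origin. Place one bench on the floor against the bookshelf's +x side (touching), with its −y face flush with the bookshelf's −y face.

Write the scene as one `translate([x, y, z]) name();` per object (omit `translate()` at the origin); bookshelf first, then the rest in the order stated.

bookshelf();
translate([904, 0, 0]) bench();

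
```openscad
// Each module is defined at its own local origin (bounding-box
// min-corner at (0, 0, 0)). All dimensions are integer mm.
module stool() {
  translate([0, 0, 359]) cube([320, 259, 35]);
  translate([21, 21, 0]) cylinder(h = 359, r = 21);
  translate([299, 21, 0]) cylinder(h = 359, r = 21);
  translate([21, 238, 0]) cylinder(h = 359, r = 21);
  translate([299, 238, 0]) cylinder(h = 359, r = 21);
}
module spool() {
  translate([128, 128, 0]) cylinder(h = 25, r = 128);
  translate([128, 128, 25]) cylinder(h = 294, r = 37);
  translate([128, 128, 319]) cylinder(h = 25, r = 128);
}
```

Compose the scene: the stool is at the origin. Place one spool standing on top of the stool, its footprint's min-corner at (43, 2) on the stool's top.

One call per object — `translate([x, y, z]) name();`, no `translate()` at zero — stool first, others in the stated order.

stool();
translate([43, 2, 394]) spool();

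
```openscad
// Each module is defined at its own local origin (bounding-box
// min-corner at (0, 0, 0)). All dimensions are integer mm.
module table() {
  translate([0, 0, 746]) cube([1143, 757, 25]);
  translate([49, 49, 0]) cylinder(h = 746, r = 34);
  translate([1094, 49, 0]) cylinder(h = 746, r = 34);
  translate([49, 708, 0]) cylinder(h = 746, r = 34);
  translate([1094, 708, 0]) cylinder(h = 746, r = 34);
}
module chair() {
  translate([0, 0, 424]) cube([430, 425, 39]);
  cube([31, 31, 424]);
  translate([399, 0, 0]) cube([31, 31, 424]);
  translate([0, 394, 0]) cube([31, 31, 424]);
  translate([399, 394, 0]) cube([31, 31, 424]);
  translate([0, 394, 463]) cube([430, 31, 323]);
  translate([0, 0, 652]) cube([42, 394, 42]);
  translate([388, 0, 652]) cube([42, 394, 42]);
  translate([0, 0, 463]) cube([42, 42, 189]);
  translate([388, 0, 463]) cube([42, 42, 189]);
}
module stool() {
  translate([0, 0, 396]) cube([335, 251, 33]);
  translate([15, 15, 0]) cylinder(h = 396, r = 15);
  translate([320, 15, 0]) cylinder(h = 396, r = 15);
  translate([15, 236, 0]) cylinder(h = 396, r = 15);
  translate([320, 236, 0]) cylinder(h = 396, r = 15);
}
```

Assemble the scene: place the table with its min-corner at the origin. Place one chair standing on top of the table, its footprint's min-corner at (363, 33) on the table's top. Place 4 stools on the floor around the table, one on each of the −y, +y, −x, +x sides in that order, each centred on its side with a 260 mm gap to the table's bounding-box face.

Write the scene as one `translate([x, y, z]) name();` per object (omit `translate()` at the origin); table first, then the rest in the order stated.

table();
translate([363, 33, 771]) chair();
translate([404, -511, 0]) stool();
translate([404, 1017, 0]) stool();
translate([-595, 253, 0]) stool();
translate([1403, 253, 0]) stool();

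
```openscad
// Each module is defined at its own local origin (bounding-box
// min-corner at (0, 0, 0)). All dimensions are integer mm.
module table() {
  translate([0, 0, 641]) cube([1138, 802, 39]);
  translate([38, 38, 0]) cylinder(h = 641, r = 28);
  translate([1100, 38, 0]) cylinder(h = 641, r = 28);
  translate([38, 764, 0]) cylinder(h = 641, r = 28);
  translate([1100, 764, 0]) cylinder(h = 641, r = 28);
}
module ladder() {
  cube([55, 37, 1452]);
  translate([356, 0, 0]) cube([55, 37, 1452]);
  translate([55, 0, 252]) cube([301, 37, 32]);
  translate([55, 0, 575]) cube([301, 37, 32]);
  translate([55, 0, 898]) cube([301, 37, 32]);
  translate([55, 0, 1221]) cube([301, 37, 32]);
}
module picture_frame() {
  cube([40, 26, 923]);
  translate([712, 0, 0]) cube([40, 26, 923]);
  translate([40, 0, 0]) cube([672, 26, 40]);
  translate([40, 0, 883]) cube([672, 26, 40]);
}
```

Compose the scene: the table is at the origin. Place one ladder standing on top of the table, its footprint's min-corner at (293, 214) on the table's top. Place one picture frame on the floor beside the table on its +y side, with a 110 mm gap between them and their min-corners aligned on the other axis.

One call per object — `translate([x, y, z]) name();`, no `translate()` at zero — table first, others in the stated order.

table();
translate([293, 214, 680]) ladder();
translate([0, 912, 0]) picture_frame();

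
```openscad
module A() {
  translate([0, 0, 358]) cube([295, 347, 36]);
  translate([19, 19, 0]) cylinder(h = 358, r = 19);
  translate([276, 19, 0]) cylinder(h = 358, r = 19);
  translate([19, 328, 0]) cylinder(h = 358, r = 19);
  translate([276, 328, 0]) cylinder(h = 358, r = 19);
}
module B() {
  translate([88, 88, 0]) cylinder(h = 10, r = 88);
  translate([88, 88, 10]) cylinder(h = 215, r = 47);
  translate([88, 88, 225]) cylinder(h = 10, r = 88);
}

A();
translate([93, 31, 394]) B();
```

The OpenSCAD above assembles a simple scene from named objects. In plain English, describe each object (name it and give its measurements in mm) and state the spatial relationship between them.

A is a four-legged stool. The seat is a 295×347×36 mm slab whose top surface is at z = 394 mm; four round legs, each 38 mm in diameter, run from the floor (z = 0) to the underside of the seat, each leg's axis is inset half a diameter from the nearest pair of seat edges (so the leg's bounding box is flush with the corner).

B is a spool: two coaxial disc flanges of radius 88 mm and thickness 10 mm, joined by a core cylinder of radius 47 mm and height 215 mm. The lower flange rests on z = 0 and the three cylinders share a vertical axis.

The spool is on top of the stool.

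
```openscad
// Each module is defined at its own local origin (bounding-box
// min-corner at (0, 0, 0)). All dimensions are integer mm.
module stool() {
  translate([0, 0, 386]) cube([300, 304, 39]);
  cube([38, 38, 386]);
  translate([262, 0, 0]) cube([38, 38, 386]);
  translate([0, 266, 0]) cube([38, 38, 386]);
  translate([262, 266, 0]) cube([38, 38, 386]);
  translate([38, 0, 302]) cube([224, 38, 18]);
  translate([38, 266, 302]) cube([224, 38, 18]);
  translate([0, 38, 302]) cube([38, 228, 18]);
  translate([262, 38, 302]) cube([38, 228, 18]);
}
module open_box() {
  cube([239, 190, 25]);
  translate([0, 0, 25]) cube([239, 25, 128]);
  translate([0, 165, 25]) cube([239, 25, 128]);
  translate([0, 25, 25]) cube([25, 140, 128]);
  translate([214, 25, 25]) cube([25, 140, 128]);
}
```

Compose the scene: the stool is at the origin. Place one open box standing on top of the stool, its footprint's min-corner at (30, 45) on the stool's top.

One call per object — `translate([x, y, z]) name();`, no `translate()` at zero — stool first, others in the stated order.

stool();
translate([30, 45, 425]) open_box();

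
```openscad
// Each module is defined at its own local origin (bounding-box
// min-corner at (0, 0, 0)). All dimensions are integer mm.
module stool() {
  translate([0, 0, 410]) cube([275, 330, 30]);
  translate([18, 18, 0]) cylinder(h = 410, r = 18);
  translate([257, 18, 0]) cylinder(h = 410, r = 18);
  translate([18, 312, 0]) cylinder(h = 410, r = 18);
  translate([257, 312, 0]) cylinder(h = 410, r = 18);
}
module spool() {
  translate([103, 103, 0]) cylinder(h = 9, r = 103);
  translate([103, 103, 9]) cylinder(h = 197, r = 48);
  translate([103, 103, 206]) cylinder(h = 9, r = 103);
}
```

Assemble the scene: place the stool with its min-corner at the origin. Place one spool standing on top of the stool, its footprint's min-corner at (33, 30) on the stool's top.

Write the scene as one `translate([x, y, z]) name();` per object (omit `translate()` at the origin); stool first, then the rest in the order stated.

stool();
translate([33, 30, 440]) spool();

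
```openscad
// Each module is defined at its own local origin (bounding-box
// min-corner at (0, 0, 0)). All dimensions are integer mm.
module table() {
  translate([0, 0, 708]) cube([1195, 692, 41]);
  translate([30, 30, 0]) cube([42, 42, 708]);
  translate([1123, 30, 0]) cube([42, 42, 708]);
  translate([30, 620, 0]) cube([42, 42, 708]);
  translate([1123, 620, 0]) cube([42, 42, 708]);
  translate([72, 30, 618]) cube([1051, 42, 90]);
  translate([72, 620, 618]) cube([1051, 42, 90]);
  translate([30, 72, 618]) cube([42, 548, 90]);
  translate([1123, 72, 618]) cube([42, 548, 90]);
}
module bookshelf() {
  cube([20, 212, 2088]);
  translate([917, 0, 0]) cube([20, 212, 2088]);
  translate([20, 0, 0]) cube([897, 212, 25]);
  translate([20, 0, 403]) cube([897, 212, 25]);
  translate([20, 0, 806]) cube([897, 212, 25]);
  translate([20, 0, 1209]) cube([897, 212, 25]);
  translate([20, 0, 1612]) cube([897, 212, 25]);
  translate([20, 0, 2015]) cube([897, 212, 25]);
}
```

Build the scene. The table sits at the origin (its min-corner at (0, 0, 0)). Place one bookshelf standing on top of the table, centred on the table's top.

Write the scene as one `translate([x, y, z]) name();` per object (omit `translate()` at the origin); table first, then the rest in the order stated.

table();
translate([129, 240, 749]) bookshelf();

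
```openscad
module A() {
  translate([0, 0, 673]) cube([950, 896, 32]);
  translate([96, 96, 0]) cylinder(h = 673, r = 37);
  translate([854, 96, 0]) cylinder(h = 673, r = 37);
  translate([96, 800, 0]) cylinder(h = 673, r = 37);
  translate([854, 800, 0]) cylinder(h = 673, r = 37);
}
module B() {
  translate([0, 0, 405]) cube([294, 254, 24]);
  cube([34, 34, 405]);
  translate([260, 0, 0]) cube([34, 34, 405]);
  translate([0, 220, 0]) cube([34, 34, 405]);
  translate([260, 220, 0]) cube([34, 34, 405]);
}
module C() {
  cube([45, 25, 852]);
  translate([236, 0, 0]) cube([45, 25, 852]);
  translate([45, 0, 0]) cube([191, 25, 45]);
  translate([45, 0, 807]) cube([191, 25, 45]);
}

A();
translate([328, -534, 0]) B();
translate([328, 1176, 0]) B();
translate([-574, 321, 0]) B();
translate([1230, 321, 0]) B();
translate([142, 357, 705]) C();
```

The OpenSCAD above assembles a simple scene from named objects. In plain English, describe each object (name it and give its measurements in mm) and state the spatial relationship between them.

A is a rectangular dining table. The top is 950×896×32 mm with its upper surface at z = 705 mm. It stands on four round legs of 74 mm diameter, each leg's bounding box inset 59 mm from the nearest pair of top edges, running from the floor to the underside of the top.

B is a simple wooden stool: a rectangular seat 294 mm (x) by 254 mm (y), 24 mm thick, top face at z = 429 mm, on four square legs, each 34×34 mm in cross-section. The legs rest on z = 0, each flush with a corner of the seat.

C is a rectangular picture frame lying in the x–z plane (depth along y). The opening is 191 mm wide (x) by 762 mm tall (z), surrounded by a border 45 mm wide on all four sides. The frame is 25 mm deep and is made of two full-height vertical stiles with two horizontal rails fitted between them.

Four stools sit around the table at the −y, +y, −x, +x sides. The picture frame is on top of the table.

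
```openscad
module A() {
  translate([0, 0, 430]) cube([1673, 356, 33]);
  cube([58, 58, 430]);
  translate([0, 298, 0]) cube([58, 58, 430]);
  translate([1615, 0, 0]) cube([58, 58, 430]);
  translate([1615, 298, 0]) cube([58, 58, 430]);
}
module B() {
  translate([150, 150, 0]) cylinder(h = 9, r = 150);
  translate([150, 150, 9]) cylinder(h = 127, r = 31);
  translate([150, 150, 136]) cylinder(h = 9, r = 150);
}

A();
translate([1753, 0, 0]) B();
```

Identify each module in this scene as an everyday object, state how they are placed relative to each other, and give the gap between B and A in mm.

A is a bench. B is a spool. The spool is on the floor beside the bench on its +x side. The gap between the spool and the bench is 80 mm.

The spool's nearest face is 80 mm from the bench's +x face.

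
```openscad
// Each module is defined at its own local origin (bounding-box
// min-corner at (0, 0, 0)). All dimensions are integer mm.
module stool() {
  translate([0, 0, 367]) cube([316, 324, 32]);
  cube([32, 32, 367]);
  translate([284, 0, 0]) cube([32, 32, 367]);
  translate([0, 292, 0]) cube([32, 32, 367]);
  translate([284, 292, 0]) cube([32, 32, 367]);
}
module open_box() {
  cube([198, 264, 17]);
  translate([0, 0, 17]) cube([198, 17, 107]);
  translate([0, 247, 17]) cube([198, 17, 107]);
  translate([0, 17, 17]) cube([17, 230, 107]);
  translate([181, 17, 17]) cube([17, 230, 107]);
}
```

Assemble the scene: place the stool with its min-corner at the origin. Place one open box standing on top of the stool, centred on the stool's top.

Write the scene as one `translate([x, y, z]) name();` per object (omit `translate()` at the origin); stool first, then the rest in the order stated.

stool();
translate([59, 30, 399]) open_box();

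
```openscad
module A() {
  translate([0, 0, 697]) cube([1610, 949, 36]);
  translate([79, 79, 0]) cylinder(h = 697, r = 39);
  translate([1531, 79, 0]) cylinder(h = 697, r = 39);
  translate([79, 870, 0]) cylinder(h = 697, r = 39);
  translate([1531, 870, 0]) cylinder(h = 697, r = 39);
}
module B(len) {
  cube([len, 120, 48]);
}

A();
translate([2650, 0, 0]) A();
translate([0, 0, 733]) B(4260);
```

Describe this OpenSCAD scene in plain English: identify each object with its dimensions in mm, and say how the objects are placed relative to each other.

A is a table with a 1610×949 mm rectangular top, 36 mm thick, top surface at z = 733 mm, supported by four round legs of 78 mm diameter, each leg's bounding box inset 40 mm from the nearest pair of top edges, running from the floor.

B is a rectangular beam 4260 mm long (x), 120 mm deep (y), 48 mm thick (z).

The beam spans the tops of two tables placed 1040 mm apart, resting at z = 733 mm.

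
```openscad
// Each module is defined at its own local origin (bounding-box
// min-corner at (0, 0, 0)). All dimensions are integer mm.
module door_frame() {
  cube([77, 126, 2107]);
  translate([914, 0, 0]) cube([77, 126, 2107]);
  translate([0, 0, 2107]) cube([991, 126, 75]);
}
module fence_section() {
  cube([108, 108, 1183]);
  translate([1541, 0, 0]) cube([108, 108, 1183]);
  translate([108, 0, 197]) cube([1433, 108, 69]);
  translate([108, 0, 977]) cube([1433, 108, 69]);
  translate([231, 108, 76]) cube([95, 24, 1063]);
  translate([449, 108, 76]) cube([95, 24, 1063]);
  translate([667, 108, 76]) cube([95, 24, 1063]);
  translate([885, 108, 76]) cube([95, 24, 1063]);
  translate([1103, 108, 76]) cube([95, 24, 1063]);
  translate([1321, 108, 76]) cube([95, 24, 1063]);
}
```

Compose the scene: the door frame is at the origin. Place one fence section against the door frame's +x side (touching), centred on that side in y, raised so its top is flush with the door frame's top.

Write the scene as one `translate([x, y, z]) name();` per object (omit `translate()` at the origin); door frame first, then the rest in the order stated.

door_frame();
translate([991, -3, 999]) fence_section();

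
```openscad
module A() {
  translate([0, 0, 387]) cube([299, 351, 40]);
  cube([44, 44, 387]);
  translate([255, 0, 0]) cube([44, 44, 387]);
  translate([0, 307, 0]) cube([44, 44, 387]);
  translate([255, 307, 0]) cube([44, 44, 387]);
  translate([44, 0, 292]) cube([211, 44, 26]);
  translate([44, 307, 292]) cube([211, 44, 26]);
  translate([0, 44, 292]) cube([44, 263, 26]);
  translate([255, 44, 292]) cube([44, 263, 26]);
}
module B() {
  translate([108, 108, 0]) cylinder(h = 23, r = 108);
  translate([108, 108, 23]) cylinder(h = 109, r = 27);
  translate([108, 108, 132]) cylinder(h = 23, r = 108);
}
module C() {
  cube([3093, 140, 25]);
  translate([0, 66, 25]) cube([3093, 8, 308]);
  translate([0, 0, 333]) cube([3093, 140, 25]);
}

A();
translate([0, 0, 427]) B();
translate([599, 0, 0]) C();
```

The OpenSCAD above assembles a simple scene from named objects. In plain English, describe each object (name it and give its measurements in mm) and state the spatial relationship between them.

A is a simple wooden stool: a rectangular seat 299 mm (x) by 351 mm (y), 40 mm thick, top face at z = 427 mm, on four square legs, each 44×44 mm in cross-section. The legs rest on z = 0, each flush with a corner of the seat. Four stretchers, 44 mm wide and 26 mm tall, connect adjacent legs with their undersides at z = 292 mm, each running between the inner faces of the legs it joins and aligned with the legs' outer faces on the other axis.

B is a spool: two coaxial disc flanges of radius 108 mm and thickness 23 mm, joined by a core cylinder of radius 27 mm and height 109 mm. The lower flange rests on z = 0 and the three cylinders share a vertical axis.

C is an I-beam lying along x, 3093 mm long. Overall section height 358 mm. Two flanges 140 mm wide (y) and 25 mm thick, one on the floor and one at the top; a web 8 mm thick runs between them, centred on the flange width.

The spool is on top of the stool. The I-beam is on the floor beside the stool on its +x side.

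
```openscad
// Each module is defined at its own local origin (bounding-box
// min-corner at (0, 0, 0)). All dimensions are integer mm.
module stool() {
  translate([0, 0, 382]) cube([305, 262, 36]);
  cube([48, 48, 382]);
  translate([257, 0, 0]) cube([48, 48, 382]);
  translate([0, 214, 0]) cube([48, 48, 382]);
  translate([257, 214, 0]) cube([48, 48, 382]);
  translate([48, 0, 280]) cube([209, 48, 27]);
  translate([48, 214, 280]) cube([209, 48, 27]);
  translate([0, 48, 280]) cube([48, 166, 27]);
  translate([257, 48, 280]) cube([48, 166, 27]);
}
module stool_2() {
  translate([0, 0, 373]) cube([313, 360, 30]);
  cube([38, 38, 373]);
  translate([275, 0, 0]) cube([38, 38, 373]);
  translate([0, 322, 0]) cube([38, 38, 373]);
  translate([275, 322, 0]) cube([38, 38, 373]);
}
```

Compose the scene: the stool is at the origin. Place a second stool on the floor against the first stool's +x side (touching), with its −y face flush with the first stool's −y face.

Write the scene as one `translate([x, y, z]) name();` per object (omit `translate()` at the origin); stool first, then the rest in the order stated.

stool();
translate([305, 0, 0]) stool_2();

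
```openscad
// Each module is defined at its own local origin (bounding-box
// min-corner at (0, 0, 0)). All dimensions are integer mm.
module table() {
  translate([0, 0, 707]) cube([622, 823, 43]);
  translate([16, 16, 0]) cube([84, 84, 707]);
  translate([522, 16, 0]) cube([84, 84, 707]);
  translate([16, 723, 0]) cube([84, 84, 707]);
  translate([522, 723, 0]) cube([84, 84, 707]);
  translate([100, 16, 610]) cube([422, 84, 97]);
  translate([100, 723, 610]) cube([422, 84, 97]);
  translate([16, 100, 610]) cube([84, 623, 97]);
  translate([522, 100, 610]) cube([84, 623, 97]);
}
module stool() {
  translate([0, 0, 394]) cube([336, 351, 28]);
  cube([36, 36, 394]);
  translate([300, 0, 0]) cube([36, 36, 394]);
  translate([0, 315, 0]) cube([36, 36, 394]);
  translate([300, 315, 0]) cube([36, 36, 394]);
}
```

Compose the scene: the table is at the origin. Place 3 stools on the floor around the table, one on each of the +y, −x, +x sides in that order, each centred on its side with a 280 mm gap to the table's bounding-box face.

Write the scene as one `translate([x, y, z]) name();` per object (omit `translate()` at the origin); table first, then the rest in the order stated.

table();
translate([143, 1103, 0]) stool();
translate([-616, 236, 0]) stool();
translate([902, 236, 0]) stool();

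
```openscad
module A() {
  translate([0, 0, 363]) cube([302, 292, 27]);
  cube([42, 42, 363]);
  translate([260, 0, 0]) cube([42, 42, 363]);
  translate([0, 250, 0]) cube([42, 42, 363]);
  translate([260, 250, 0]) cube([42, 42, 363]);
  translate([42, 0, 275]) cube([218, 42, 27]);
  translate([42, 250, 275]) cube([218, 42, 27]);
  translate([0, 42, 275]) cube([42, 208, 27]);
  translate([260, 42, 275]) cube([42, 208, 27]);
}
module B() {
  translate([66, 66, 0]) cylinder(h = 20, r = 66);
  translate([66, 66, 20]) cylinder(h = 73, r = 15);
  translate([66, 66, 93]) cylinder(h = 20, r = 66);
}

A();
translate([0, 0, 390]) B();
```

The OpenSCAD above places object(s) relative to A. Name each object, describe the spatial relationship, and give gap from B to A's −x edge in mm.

A is a stool. B is a spool. The spool is on top of the stool. The gap from the spool to the stool's −x edge is 0 mm.

The spool's min-x is at 0; the stool's min-x is 0; gap = 0 mm.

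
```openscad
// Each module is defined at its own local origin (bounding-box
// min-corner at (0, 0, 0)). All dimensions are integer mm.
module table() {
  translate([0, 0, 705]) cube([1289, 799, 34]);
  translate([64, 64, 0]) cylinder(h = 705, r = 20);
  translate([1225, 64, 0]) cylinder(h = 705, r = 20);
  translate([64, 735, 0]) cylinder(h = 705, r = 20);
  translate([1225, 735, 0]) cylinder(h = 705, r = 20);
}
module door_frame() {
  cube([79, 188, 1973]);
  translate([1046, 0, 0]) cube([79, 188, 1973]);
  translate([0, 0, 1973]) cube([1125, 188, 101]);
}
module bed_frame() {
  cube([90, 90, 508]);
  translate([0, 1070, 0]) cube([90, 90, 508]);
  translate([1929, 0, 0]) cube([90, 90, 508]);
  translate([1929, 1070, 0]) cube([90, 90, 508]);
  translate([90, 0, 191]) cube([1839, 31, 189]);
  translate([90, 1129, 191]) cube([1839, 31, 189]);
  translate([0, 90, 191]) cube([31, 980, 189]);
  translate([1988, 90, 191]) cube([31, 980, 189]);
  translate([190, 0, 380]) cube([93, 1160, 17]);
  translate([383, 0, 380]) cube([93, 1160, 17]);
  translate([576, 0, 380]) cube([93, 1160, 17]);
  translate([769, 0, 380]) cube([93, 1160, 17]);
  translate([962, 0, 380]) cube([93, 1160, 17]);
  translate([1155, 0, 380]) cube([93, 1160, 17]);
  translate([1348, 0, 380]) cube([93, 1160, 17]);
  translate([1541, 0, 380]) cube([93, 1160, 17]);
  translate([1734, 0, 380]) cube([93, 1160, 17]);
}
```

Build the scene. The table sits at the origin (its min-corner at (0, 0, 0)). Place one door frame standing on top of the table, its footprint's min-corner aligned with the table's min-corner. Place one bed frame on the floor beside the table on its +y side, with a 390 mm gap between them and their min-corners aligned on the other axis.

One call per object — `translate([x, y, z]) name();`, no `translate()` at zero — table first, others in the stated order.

table();
translate([0, 0, 739]) door_frame();
translate([0, 1189, 0]) bed_frame();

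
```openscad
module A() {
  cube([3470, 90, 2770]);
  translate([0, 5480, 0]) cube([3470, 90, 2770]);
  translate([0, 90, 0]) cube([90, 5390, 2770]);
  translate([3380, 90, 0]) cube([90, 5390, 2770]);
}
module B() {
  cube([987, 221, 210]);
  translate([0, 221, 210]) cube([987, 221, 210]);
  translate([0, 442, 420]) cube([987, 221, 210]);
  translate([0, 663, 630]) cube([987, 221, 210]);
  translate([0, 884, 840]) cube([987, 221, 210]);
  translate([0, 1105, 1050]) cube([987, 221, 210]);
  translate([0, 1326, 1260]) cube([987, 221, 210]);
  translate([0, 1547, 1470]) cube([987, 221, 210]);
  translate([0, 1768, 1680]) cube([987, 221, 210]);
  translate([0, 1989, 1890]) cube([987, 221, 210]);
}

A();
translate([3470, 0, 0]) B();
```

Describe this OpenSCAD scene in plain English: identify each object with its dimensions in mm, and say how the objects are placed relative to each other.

A is the wall frame of a small rectangular building: four walls, each 2770 mm tall and 90 mm thick, enclosing a footprint 3470 mm (x) by 5570 mm (y) outside-to-outside, with no floor or roof. The front and back walls (the −y and +y sides) span the full width; the two side walls fit between them.

B is a run of 10 identical solid stair steps. Each tread is 987×221 mm and each step block is 210 mm high. Step 1 rests on the floor; step k is offset from step 1 by (k−1)×221 mm in y and (k−1)×210 mm in z.

The staircase is against the house frame's +x side, with their −y faces flush.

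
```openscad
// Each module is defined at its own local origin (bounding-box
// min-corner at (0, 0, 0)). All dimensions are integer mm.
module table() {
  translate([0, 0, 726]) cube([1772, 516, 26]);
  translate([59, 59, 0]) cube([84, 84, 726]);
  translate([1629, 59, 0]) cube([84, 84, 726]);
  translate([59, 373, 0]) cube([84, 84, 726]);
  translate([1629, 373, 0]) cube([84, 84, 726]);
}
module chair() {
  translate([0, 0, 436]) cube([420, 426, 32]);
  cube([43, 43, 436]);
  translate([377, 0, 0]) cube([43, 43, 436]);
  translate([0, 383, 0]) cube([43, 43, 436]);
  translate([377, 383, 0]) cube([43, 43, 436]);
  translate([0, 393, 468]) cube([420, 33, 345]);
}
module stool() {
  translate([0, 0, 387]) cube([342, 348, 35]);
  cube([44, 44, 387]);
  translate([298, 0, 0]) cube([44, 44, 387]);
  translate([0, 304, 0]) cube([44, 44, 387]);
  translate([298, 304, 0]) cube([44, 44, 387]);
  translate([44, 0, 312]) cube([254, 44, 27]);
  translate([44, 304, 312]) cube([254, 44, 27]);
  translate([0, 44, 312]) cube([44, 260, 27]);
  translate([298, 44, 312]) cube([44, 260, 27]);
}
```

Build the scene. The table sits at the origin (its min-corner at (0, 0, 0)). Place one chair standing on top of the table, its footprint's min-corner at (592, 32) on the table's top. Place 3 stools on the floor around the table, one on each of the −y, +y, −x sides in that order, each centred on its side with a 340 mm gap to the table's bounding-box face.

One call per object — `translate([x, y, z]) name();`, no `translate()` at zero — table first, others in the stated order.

table();
translate([592, 32, 752]) chair();
translate([715, -688, 0]) stool();
translate([715, 856, 0]) stool();
translate([-682, 84, 0]) stool();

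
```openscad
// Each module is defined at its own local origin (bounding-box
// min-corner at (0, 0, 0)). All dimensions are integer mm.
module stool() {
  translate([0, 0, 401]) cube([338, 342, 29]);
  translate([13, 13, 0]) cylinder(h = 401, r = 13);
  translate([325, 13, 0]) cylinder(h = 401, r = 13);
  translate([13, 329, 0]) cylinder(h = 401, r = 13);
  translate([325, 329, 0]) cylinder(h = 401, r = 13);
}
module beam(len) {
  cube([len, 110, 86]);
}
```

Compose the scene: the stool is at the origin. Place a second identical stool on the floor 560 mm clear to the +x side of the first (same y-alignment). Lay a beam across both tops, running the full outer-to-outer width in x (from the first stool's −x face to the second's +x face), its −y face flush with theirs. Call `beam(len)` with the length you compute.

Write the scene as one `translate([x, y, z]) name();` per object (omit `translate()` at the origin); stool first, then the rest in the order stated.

stool();
translate([898, 0, 0]) stool();
translate([0, 0, 430]) beam(1236);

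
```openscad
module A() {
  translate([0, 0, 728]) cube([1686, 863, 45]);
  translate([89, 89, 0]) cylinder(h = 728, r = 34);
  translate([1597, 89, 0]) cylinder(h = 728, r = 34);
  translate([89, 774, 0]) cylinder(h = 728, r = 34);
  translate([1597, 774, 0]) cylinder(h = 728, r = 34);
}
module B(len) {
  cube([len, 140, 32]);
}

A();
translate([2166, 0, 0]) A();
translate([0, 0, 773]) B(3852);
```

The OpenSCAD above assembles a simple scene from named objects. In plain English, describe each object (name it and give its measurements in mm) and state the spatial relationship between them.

A is a rectangular dining table. The top is 1686×863×45 mm with its upper surface at z = 773 mm. It stands on four round legs of 68 mm diameter, each leg's bounding box inset 55 mm from the nearest pair of top edges, running from the floor to the underside of the top.

B is a rectangular beam 3852 mm long (x), 140 mm deep (y), 32 mm thick (z).

The beam spans the tops of two tables placed 480 mm apart, resting at z = 773 mm.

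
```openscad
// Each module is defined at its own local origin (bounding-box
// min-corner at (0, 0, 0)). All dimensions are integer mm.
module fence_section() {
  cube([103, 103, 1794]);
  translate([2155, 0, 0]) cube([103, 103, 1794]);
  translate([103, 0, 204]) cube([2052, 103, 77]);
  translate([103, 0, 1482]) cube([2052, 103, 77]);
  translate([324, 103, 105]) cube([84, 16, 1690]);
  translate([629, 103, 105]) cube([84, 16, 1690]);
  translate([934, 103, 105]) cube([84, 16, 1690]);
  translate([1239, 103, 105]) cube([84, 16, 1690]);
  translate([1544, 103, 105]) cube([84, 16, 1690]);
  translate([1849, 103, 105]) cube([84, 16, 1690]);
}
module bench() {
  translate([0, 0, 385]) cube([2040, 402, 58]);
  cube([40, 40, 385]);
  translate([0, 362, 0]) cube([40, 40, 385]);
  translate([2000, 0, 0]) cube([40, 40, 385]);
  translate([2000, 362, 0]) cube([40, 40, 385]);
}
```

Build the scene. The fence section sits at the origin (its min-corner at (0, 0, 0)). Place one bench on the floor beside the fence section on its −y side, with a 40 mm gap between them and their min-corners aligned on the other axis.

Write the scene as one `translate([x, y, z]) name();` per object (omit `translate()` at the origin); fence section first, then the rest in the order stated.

fence_section();
translate([0, -442, 0]) bench();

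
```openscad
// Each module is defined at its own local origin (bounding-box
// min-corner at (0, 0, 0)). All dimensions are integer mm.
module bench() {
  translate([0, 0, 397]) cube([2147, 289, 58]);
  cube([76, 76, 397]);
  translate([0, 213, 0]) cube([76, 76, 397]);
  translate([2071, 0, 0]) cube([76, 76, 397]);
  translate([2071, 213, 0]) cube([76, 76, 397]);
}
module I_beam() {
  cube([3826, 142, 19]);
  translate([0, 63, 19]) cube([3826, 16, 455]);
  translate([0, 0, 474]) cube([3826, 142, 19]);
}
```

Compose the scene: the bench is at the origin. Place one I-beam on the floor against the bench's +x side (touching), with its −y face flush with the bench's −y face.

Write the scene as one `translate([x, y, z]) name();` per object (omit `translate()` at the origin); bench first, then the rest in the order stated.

bench();
translate([2147, 0, 0]) I_beam();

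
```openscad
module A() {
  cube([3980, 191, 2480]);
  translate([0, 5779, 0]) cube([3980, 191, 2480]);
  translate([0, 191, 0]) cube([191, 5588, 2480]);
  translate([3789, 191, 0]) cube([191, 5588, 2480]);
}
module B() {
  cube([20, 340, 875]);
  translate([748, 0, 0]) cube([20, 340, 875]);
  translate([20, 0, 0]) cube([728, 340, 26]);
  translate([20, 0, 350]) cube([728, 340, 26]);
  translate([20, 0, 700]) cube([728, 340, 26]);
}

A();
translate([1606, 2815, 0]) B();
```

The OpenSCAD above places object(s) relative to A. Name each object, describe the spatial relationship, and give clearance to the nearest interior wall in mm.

A is a house frame. B is a bookshelf. The bookshelf sits inside the house frame, centred. The clearance to the nearest interior wall is 1415 mm.

Clearances: x = 1415, y = 2624; minimum 1415 mm.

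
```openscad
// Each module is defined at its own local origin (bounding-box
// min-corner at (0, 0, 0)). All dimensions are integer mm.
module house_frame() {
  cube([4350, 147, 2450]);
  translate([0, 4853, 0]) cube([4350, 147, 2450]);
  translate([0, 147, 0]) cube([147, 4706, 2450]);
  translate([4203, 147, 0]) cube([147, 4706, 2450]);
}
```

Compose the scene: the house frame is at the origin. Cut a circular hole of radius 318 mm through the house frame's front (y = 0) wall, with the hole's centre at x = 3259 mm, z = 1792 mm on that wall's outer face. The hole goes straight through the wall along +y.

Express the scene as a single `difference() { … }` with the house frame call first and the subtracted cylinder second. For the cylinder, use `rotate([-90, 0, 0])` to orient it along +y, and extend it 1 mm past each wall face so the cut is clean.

difference() {
  house_frame();
  translate([3259, -1, 1792]) rotate([-90, 0, 0]) cylinder(h = 149, r = 318);
}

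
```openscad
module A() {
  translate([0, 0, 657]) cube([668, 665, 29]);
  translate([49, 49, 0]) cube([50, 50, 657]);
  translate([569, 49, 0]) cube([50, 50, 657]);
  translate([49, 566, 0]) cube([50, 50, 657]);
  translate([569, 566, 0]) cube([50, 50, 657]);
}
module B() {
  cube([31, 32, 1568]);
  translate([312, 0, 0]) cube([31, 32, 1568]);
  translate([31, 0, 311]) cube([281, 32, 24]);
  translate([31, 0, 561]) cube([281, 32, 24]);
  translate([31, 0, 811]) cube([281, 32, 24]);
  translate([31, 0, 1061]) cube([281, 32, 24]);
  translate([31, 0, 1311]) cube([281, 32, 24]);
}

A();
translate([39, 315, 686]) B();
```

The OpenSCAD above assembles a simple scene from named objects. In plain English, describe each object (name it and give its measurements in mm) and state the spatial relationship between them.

A is a table with a 668×665 mm rectangular top, 29 mm thick, top surface at z = 686 mm, supported by four 50×50 mm square legs, each inset 49 mm from the nearest pair of top edges, running from the floor.

B is a wooden ladder with two side rails of 31×32 mm section and 1568 mm height, set 343 mm apart overall. Between them run 5 rectangular rungs (32 mm deep, 24 mm thick), front faces flush with the rails' −y face. The bottom of the first rung is 311 mm above the floor and each subsequent rung is 250 mm higher than the one below.

The ladder is on top of the table.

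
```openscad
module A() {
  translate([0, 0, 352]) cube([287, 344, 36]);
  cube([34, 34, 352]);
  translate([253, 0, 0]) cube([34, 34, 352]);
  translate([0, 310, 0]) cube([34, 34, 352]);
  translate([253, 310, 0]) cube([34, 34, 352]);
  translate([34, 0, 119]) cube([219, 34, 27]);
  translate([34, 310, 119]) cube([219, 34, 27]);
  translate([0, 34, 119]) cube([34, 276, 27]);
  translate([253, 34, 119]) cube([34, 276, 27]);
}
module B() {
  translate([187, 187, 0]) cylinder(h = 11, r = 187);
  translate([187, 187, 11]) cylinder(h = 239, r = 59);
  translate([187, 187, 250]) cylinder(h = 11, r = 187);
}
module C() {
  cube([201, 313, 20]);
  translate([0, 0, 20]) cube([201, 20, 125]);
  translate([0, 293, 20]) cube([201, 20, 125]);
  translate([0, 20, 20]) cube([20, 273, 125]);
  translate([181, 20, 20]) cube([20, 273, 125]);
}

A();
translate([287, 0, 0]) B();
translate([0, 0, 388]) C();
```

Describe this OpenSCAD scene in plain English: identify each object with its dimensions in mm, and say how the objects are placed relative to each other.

A is a simple wooden stool: a rectangular seat 287 mm (x) by 344 mm (y), 36 mm thick, top face at z = 388 mm, on four square legs, each 34×34 mm in cross-section. The legs rest on z = 0, each flush with a corner of the seat. Four stretchers, 34 mm wide and 27 mm tall, connect adjacent legs with their undersides at z = 119 mm, each running between the inner faces of the legs it joins and aligned with the legs' outer faces on the other axis.

B is a spool: two coaxial disc flanges of radius 187 mm and thickness 11 mm, joined by a core cylinder of radius 59 mm and height 239 mm. The lower flange rests on z = 0 and the three cylinders share a vertical axis.

C is an open storage box with external size 201×313×145 mm and wall thickness 20 mm (the base is also 20 mm thick). The base covers the whole footprint; the four walls stand on the base, with the y-facing walls full-width and the x-facing walls fitting between their inner faces.

The spool is against the stool's +x side, with their −y faces flush. The open box is on top of the stool.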